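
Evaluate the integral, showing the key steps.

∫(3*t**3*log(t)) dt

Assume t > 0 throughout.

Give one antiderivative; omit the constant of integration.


Step 1. Integrate ∫(3*t**3*log(t)) dt by parts with u = log(t), dv = (3*t**3) dt, so v = 3*t**4/4 [assuming t > 0]: now 3*t**4*log(t)/4 + ∫(-3*t**3/4) dt.
Step 2. Evaluate the standard form: now 3*t**4*log(t)/4 - 3*t**4/16.
Answer: 3*t**4*log(t)/4 - 3*t**4/16.


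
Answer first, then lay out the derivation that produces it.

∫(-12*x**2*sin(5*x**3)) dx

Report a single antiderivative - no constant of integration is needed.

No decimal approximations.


The answer is 4*cos(5*x**3)/5.
Step 1. Substitute u = x**3, turning ∫(-12*x**2*sin(5*x**3)) dx into ∫(-4*sin(5*u)) du: now ∫(-4*sin(5*u)) du.
Step 2. Evaluate the standard form: now 4*cos(5*u)/5.
Step 3. Substitute back u = x**3: now 4*cos(5*x**3)/5.
Answer: 4*cos(5*x**3)/5.


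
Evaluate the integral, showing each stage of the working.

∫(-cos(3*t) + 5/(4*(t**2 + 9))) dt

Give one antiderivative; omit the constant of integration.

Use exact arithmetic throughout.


Step 1. Rewrite: now ∫(5/(4*(t**2 + 9))) dt + ∫(-cos(3*t)) dt.
Step 2. Evaluate the standard form: now -sin(3*t)/3 + ∫(5/(4*(t**2 + 9))) dt.
Step 3. Evaluate the standard form: now -sin(3*t)/3 + 5*atan(t/3)/12.
Answer: -sin(3*t)/3 + 5*atan(t/3)/12.


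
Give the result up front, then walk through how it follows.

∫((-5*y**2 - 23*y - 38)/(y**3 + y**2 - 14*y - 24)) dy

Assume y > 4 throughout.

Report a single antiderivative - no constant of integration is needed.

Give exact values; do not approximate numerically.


The answer is -5*log(y - 4) + 2*log(y + 2) - 2*log(y + 3).
Step 1. Decompose ∫((-5*y**2 - 23*y - 38)/(y**3 + y**2 - 14*y - 24)) dy by partial fractions, (-5*y**2 - 23*y - 38)/(y**3 + y**2 - 14*y - 24) = -2/(y + 3) + 2/(y + 2) - 5/(y - 4): now ∫(-5/(y - 4)) dy + ∫(2/(y + 2)) dy + ∫(-2/(y + 3)) dy.
Step 2. Evaluate the standard form [assuming y > 4]: now -5*log(y - 4) + ∫(2/(y + 2)) dy + ∫(-2/(y + 3)) dy.
Step 3. Evaluate the standard form [assuming y > -2]: now -5*log(y - 4) + 2*log(y + 2) + ∫(-2/(y + 3)) dy.
Step 4. Evaluate the standard form [assuming y > -3]: now -5*log(y - 4) + 2*log(y + 2) - 2*log(y + 3).
Answer: -5*log(y - 4) + 2*log(y + 2) - 2*log(y + 3).


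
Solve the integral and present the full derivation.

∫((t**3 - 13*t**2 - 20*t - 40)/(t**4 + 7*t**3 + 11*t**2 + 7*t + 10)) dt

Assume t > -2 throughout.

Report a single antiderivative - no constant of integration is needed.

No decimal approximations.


Step 1. Decompose ∫((t**3 - 13*t**2 - 20*t - 40)/(t**4 + 7*t**3 + 11*t**2 + 7*t + 10)) dt by partial fractions, (t**3 - 13*t**2 - 20*t - 40)/(t**4 + 7*t**3 + 11*t**2 + 7*t + 10) = -3/(t**2 + 1) + 5/(t + 5) - 4/(t + 2): now ∫(-4/(t + 2)) dt + ∫(5/(t + 5)) dt + ∫(-3/(t**2 + 1)) dt.
Step 2. Evaluate the standard form [assuming t > -5]: now 5*log(t + 5) + ∫(-4/(t + 2)) dt + ∫(-3/(t**2 + 1)) dt.
Step 3. Evaluate the standard form [assuming t > -2]: now -4*log(t + 2) + 5*log(t + 5) + ∫(-3/(t**2 + 1)) dt.
Step 4. Evaluate the standard form: now -4*log(t + 2) + 5*log(t + 5) - 3*atan(t).
Answer: -4*log(t + 2) + 5*log(t + 5) - 3*atan(t).


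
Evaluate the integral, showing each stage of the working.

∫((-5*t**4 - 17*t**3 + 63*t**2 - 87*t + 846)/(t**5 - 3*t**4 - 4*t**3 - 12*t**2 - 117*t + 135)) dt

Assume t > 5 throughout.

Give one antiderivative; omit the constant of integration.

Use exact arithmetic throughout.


Step 1. Decompose ∫((-5*t**4 - 17*t**3 + 63*t**2 - 87*t + 846)/(t**5 - 3*t**4 - 4*t**3 - 12*t**2 - 117*t + 135)) dt by partial fractions, (-5*t**4 - 17*t**3 + 63*t**2 - 87*t + 846)/(t**5 - 3*t**4 - 4*t**3 - 12*t**2 - 117*t + 135) = -3/(t**2 + 9) + 3/(t + 3) - 5/(t - 1) - 3/(t - 5): now ∫(-3/(t - 5)) dt + ∫(-5/(t - 1)) dt + ∫(3/(t + 3)) dt + ∫(-3/(t**2 + 9)) dt.
Step 2. Evaluate the standard form [assuming t > 1]: now -5*log(t - 1) + ∫(-3/(t - 5)) dt + ∫(3/(t + 3)) dt + ∫(-3/(t**2 + 9)) dt.
Step 3. Evaluate the standard form [assuming t > -3]: now -5*log(t - 1) + 3*log(t + 3) + ∫(-3/(t - 5)) dt + ∫(-3/(t**2 + 9)) dt.
Step 4. Evaluate the standard form [assuming t > 5]: now -3*log(t - 5) - 5*log(t - 1) + 3*log(t + 3) + ∫(-3/(t**2 + 9)) dt.
Step 5. Evaluate the standard form: now -3*log(t - 5) - 5*log(t - 1) + 3*log(t + 3) - atan(t/3).
Answer: -3*log(t - 5) - 5*log(t - 1) + 3*log(t + 3) - atan(t/3).


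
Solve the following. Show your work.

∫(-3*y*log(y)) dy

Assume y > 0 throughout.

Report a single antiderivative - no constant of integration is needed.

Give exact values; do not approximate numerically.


Step 1. Integrate ∫(-3*y*log(y)) dy by parts with u = log(y), dv = (-3*y) dy, so v = -3*y**2/2 [assuming y > 0]: now -3*y**2*log(y)/2 + ∫(3*y/2) dy.
Step 2. Evaluate the standard form: now -3*y**2*log(y)/2 + 3*y**2/4.
Answer: -3*y**2*log(y)/2 + 3*y**2/4.


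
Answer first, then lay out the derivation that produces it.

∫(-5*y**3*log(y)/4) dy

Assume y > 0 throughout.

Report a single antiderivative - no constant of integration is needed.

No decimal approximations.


The answer is -5*y**4*log(y)/16 + 5*y**4/64.
Step 1. Integrate ∫(-5*y**3*log(y)/4) dy by parts with u = log(y), dv = (-5*y**3/4) dy, so v = -5*y**4/16 [assuming y > 0]: now -5*y**4*log(y)/16 + ∫(5*y**3/16) dy.
Step 2. Evaluate the standard form: now -5*y**4*log(y)/16 + 5*y**4/64.
Answer: -5*y**4*log(y)/16 + 5*y**4/64.


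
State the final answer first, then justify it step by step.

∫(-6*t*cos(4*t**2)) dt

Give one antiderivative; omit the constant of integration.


The answer is -3*sin(4*t**2)/4.
Step 1. Substitute u = t**2, turning ∫(-6*t*cos(4*t**2)) dt into ∫(-3*cos(4*u)) du: now ∫(-3*cos(4*u)) du.
Step 2. Evaluate the standard form: now -3*sin(4*u)/4.
Step 3. Substitute back u = t**2: now -3*sin(4*t**2)/4.
Answer: -3*sin(4*t**2)/4.


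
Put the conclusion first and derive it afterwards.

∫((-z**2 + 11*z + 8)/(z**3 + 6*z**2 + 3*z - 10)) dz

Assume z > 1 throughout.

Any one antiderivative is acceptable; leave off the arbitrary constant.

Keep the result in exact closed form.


The answer is log(z - 1) + 2*log(z + 2) - 4*log(z + 5).
Step 1. Decompose ∫((-z**2 + 11*z + 8)/(z**3 + 6*z**2 + 3*z - 10)) dz by partial fractions, (-z**2 + 11*z + 8)/(z**3 + 6*z**2 + 3*z - 10) = -4/(z + 5) + 2/(z + 2) + 1/(z - 1): now ∫(1/(z - 1)) dz + ∫(2/(z + 2)) dz + ∫(-4/(z + 5)) dz.
Step 2. Evaluate the standard form [assuming z > -2]: now 2*log(z + 2) + ∫(1/(z - 1)) dz + ∫(-4/(z + 5)) dz.
Step 3. Evaluate the standard form [assuming z > 1]: now log(z - 1) + 2*log(z + 2) + ∫(-4/(z + 5)) dz.
Step 4. Evaluate the standard form [assuming z > -5]: now log(z - 1) + 2*log(z + 2) - 4*log(z + 5).
Answer: log(z - 1) + 2*log(z + 2) - 4*log(z + 5).


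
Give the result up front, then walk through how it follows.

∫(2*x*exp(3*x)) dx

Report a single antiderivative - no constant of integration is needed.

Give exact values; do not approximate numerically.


The answer is 2*x*exp(3*x)/3 - 2*exp(3*x)/9.
Step 1. Integrate ∫(2*x*exp(3*x)) dx by parts with u = x, dv = (2*exp(3*x)) dx, so v = 2*exp(3*x)/3: now 2*x*exp(3*x)/3 + ∫(-2*exp(3*x)/3) dx.
Step 2. Evaluate the standard form: now 2*x*exp(3*x)/3 - 2*exp(3*x)/9.
Answer: 2*x*exp(3*x)/3 - 2*exp(3*x)/9.


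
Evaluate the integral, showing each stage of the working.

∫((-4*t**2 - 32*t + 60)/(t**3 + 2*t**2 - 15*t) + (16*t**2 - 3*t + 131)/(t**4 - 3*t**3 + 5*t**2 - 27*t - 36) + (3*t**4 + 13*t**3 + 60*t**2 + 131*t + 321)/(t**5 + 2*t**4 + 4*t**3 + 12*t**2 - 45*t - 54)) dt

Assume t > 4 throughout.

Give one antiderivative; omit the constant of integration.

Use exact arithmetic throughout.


Step 1. Rewrite: now ∫((-4*t**2 - 32*t + 60)/(t**3 + 2*t**2 - 15*t)) dt + ∫((16*t**2 - 3*t + 131)/(t**4 - 3*t**3 + 5*t**2 - 27*t - 36)) dt + ∫((3*t**4 + 13*t**3 + 60*t**2 + 131*t + 321)/(t**5 + 2*t**4 + 4*t**3 + 12*t**2 - 45*t - 54)) dt.
Step 2. Decompose ∫((-4*t**2 - 32*t + 60)/(t**3 + 2*t**2 - 15*t)) dt by partial fractions, (-4*t**2 - 32*t + 60)/(t**3 + 2*t**2 - 15*t) = 3/(t + 5) - 3/(t - 3) - 4/t: now ∫(-4/t) dt + ∫((16*t**2 - 3*t + 131)/(t**4 - 3*t**3 + 5*t**2 - 27*t - 36)) dt + ∫((3*t**4 + 13*t**3 + 60*t**2 + 131*t + 321)/(t**5 + 2*t**4 + 4*t**3 + 12*t**2 - 45*t - 54)) dt + ∫(-3/(t - 3)) dt + ∫(3/(t + 5)) dt.
Step 3. Evaluate the standard form [assuming t > 3]: now -3*log(t - 3) + ∫(-4/t) dt + ∫((16*t**2 - 3*t + 131)/(t**4 - 3*t**3 + 5*t**2 - 27*t - 36)) dt + ∫((3*t**4 + 13*t**3 + 60*t**2 + 131*t + 321)/(t**5 + 2*t**4 + 4*t**3 + 12*t**2 - 45*t - 54)) dt + ∫(3/(t + 5)) dt.
Step 4. Evaluate the standard form [assuming t > 0]: now -4*log(t) - 3*log(t - 3) + ∫((16*t**2 - 3*t + 131)/(t**4 - 3*t**3 + 5*t**2 - 27*t - 36)) dt + ∫((3*t**4 + 13*t**3 + 60*t**2 + 131*t + 321)/(t**5 + 2*t**4 + 4*t**3 + 12*t**2 - 45*t - 54)) dt + ∫(3/(t + 5)) dt.
Step 5. Evaluate the standard form [assuming t > -5]: now -4*log(t) - 3*log(t - 3) + 3*log(t + 5) + ∫((16*t**2 - 3*t + 131)/(t**4 - 3*t**3 + 5*t**2 - 27*t - 36)) dt + ∫((3*t**4 + 13*t**3 + 60*t**2 + 131*t + 321)/(t**5 + 2*t**4 + 4*t**3 + 12*t**2 - 45*t - 54)) dt.
Step 6. Decompose ∫((16*t**2 - 3*t + 131)/(t**4 - 3*t**3 + 5*t**2 - 27*t - 36)) dt by partial fractions, (16*t**2 - 3*t + 131)/(t**4 - 3*t**3 + 5*t**2 - 27*t - 36) = 1/(t**2 + 9) - 3/(t + 1) + 3/(t - 4): now -4*log(t) - 3*log(t - 3) + 3*log(t + 5) + ∫((3*t**4 + 13*t**3 + 60*t**2 + 131*t + 321)/(t**5 + 2*t**4 + 4*t**3 + 12*t**2 - 45*t - 54)) dt + ∫(3/(t - 4)) dt + ∫(-3/(t + 1)) dt + ∫(1/(t**2 + 9)) dt.
Step 7. Evaluate the standard form [assuming t > 4]: now -4*log(t) + 3*log(t - 4) - 3*log(t - 3) + 3*log(t + 5) + ∫((3*t**4 + 13*t**3 + 60*t**2 + 131*t + 321)/(t**5 + 2*t**4 + 4*t**3 + 12*t**2 - 45*t - 54)) dt + ∫(-3/(t + 1)) dt + ∫(1/(t**2 + 9)) dt.
Step 8. Evaluate the standard form [assuming t > -1]: now -4*log(t) + 3*log(t - 4) - 3*log(t - 3) - 3*log(t + 1) + 3*log(t + 5) + ∫((3*t**4 + 13*t**3 + 60*t**2 + 131*t + 321)/(t**5 + 2*t**4 + 4*t**3 + 12*t**2 - 45*t - 54)) dt + ∫(1/(t**2 + 9)) dt.
Step 9. Evaluate the standard form: now -4*log(t) + 3*log(t - 4) - 3*log(t - 3) - 3*log(t + 1) + 3*log(t + 5) + atan(t/3)/3 + ∫((3*t**4 + 13*t**3 + 60*t**2 + 131*t + 321)/(t**5 + 2*t**4 + 4*t**3 + 12*t**2 - 45*t - 54)) dt.
Step 10. Decompose ∫((3*t**4 + 13*t**3 + 60*t**2 + 131*t + 321)/(t**5 + 2*t**4 + 4*t**3 + 12*t**2 - 45*t - 54)) dt by partial fractions, (3*t**4 + 13*t**3 + 60*t**2 + 131*t + 321)/(t**5 + 2*t**4 + 4*t**3 + 12*t**2 - 45*t - 54) = -1/(t**2 + 9) + 2/(t + 3) - 4/(t + 1) + 5/(t - 2): now -4*log(t) + 3*log(t - 4) - 3*log(t - 3) - 3*log(t + 1) + 3*log(t + 5) + atan(t/3)/3 + ∫(5/(t - 2)) dt + ∫(-4/(t + 1)) dt + ∫(2/(t + 3)) dt + ∫(-1/(t**2 + 9)) dt.
Step 11. Evaluate the standard form [assuming t > -3]: now -4*log(t) + 3*log(t - 4) - 3*log(t - 3) - 3*log(t + 1) + 2*log(t + 3) + 3*log(t + 5) + atan(t/3)/3 + ∫(5/(t - 2)) dt + ∫(-4/(t + 1)) dt + ∫(-1/(t**2 + 9)) dt.
Step 12. Evaluate the standard form [assuming t > 2]: now -4*log(t) + 3*log(t - 4) - 3*log(t - 3) + 5*log(t - 2) - 3*log(t + 1) + 2*log(t + 3) + 3*log(t + 5) + atan(t/3)/3 + ∫(-4/(t + 1)) dt + ∫(-1/(t**2 + 9)) dt.
Step 13. Evaluate the standard form [assuming t > -1]: now -4*log(t) + 3*log(t - 4) - 3*log(t - 3) + 5*log(t - 2) - 7*log(t + 1) + 2*log(t + 3) + 3*log(t + 5) + atan(t/3)/3 + ∫(-1/(t**2 + 9)) dt.
Step 14. Evaluate the standard form: now -4*log(t) + 3*log(t - 4) - 3*log(t - 3) + 5*log(t - 2) - 7*log(t + 1) + 2*log(t + 3) + 3*log(t + 5).
Answer: -4*log(t) + 3*log(t - 4) - 3*log(t - 3) + 5*log(t - 2) - 7*log(t + 1) + 2*log(t + 3) + 3*log(t + 5).


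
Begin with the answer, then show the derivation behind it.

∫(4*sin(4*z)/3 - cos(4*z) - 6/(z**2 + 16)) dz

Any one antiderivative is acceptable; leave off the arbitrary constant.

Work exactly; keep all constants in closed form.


The answer is -sin(4*z)/4 - cos(4*z)/3 - 3*atan(z/4)/2.
Step 1. Rewrite: now ∫(-6/(z**2 + 16)) dz + ∫(4*sin(4*z)/3) dz + ∫(-cos(4*z)) dz.
Step 2. Evaluate the standard form: now -sin(4*z)/4 + ∫(-6/(z**2 + 16)) dz + ∫(4*sin(4*z)/3) dz.
Step 3. Evaluate the standard form: now -sin(4*z)/4 - 3*atan(z/4)/2 + ∫(4*sin(4*z)/3) dz.
Step 4. Evaluate the standard form: now -sin(4*z)/4 - cos(4*z)/3 - 3*atan(z/4)/2.
Answer: -sin(4*z)/4 - cos(4*z)/3 - 3*atan(z/4)/2.


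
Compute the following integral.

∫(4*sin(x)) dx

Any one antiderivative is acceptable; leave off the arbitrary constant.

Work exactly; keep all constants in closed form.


Answer: -4*cos(x).


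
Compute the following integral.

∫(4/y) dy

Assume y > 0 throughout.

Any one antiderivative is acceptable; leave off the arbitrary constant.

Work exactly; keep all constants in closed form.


Answer: 4*log(y).


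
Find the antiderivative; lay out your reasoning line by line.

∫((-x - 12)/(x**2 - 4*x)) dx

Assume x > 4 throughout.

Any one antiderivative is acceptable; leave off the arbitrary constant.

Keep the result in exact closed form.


Step 1. Decompose ∫((-x - 12)/(x**2 - 4*x)) dx by partial fractions, (-x - 12)/(x**2 - 4*x) = -4/(x - 4) + 3/x: now ∫(3/x) dx + ∫(-4/(x - 4)) dx.
Step 2. Evaluate the standard form [assuming x > 0]: now 3*log(x) + ∫(-4/(x - 4)) dx.
Step 3. Evaluate the standard form [assuming x > 4]: now 3*log(x) - 4*log(x - 4).
Answer: 3*log(x) - 4*log(x - 4).


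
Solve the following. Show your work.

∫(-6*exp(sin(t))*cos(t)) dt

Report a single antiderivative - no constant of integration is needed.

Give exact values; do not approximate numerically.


Step 1. Substitute u = sin(t), turning ∫(-6*exp(sin(t))*cos(t)) dt into ∫(-6*exp(u)) du: now ∫(-6*exp(u)) du.
Step 2. Evaluate the standard form: now -6*exp(u).
Step 3. Substitute back u = sin(t): now -6*exp(sin(t)).
Answer: -6*exp(sin(t)).


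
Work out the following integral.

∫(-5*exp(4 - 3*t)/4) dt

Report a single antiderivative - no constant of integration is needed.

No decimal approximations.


Answer: 5*exp(4 - 3*t)/12.


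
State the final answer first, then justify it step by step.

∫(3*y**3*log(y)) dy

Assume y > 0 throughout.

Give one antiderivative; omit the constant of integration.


The answer is 3*y**4*log(y)/4 - 3*y**4/16.
Step 1. Integrate ∫(3*y**3*log(y)) dy by parts with u = log(y), dv = (3*y**3) dy, so v = 3*y**4/4 [assuming y > 0]: now 3*y**4*log(y)/4 + ∫(-3*y**3/4) dy.
Step 2. Evaluate the standard form: now 3*y**4*log(y)/4 - 3*y**4/16.
Answer: 3*y**4*log(y)/4 - 3*y**4/16.


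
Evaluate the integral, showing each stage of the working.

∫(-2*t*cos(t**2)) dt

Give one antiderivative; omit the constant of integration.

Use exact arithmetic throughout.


Step 1. Substitute u = t**2, turning ∫(-2*t*cos(t**2)) dt into ∫(-cos(u)) du: now ∫(-cos(u)) du.
Step 2. Evaluate the standard form: now -sin(u).
Step 3. Substitute back u = t**2: now -sin(t**2).
Answer: -sin(t**2).


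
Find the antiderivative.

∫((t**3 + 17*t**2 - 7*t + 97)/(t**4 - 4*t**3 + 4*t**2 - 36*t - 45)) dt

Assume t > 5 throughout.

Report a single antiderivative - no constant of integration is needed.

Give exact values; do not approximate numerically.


Answer: 3*log(t - 5) - 2*log(t + 1) + 4*atan(t/3)/3.


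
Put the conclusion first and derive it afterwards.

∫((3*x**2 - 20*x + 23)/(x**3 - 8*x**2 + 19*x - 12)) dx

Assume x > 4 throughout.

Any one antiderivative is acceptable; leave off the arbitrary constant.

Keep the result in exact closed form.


The answer is -3*log(x - 4) + 5*log(x - 3) + log(x - 1).
Step 1. Decompose ∫((3*x**2 - 20*x + 23)/(x**3 - 8*x**2 + 19*x - 12)) dx by partial fractions, (3*x**2 - 20*x + 23)/(x**3 - 8*x**2 + 19*x - 12) = 1/(x - 1) + 5/(x - 3) - 3/(x - 4): now ∫(-3/(x - 4)) dx + ∫(5/(x - 3)) dx + ∫(1/(x - 1)) dx.
Step 2. Evaluate the standard form [assuming x > 1]: now log(x - 1) + ∫(-3/(x - 4)) dx + ∫(5/(x - 3)) dx.
Step 3. Evaluate the standard form [assuming x > 3]: now 5*log(x - 3) + log(x - 1) + ∫(-3/(x - 4)) dx.
Step 4. Evaluate the standard form [assuming x > 4]: now -3*log(x - 4) + 5*log(x - 3) + log(x - 1).
Answer: -3*log(x - 4) + 5*log(x - 3) + log(x - 1).


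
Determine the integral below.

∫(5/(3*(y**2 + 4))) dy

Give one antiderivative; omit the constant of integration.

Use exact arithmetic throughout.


Answer: 5*atan(y/2)/6.


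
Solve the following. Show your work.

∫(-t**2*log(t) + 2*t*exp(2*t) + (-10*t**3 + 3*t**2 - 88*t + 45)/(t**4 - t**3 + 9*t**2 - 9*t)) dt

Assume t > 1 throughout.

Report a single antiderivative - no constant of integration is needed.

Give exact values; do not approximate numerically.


Step 1. Rewrite: now ∫(2*t*exp(2*t)) dt + ∫(-t**2*log(t)) dt + ∫((-10*t**3 + 3*t**2 - 88*t + 45)/(t**4 - t**3 + 9*t**2 - 9*t)) dt.
Step 2. Decompose ∫((-10*t**3 + 3*t**2 - 88*t + 45)/(t**4 - t**3 + 9*t**2 - 9*t)) dt by partial fractions, (-10*t**3 + 3*t**2 - 88*t + 45)/(t**4 - t**3 + 9*t**2 - 9*t) = -2/(t**2 + 9) - 5/(t - 1) - 5/t: now ∫(-5/t) dt + ∫(2*t*exp(2*t)) dt + ∫(-t**2*log(t)) dt + ∫(-5/(t - 1)) dt + ∫(-2/(t**2 + 9)) dt.
Step 3. Evaluate the standard form [assuming t > 1]: now -5*log(t - 1) + ∫(-5/t) dt + ∫(2*t*exp(2*t)) dt + ∫(-t**2*log(t)) dt + ∫(-2/(t**2 + 9)) dt.
Step 4. Evaluate the standard form [assuming t > 0]: now -5*log(t) - 5*log(t - 1) + ∫(2*t*exp(2*t)) dt + ∫(-t**2*log(t)) dt + ∫(-2/(t**2 + 9)) dt.
Step 5. Evaluate the standard form: now -5*log(t) - 5*log(t - 1) - 2*atan(t/3)/3 + ∫(2*t*exp(2*t)) dt + ∫(-t**2*log(t)) dt.
Step 6. Integrate ∫(2*t*exp(2*t)) dt by parts with u = t, dv = (2*exp(2*t)) dt, so v = exp(2*t): now t*exp(2*t) - 5*log(t) - 5*log(t - 1) - 2*atan(t/3)/3 + ∫(-t**2*log(t)) dt + ∫(-exp(2*t)) dt.
Step 7. Evaluate the standard form: now t*exp(2*t) - exp(2*t)/2 - 5*log(t) - 5*log(t - 1) - 2*atan(t/3)/3 + ∫(-t**2*log(t)) dt.
Step 8. Integrate ∫(-t**2*log(t)) dt by parts with u = log(t), dv = (-t**2) dt, so v = -t**3/3 [assuming t > 0]: now -t**3*log(t)/3 + t*exp(2*t) - exp(2*t)/2 - 5*log(t) - 5*log(t - 1) - 2*atan(t/3)/3 + ∫(t**2/3) dt.
Step 9. Evaluate the standard form: now -t**3*log(t)/3 + t**3/9 + t*exp(2*t) - exp(2*t)/2 - 5*log(t) - 5*log(t - 1) - 2*atan(t/3)/3.
Answer: -t**3*log(t)/3 + t**3/9 + t*exp(2*t) - exp(2*t)/2 - 5*log(t) - 5*log(t - 1) - 2*atan(t/3)/3.


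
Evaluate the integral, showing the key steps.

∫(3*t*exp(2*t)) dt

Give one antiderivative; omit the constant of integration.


Step 1. Integrate ∫(3*t*exp(2*t)) dt by parts with u = t, dv = (3*exp(2*t)) dt, so v = 3*exp(2*t)/2: now 3*t*exp(2*t)/2 + ∫(-3*exp(2*t)/2) dt.
Step 2. Evaluate the standard form: now 3*t*exp(2*t)/2 - 3*exp(2*t)/4.
Answer: 3*t*exp(2*t)/2 - 3*exp(2*t)/4.


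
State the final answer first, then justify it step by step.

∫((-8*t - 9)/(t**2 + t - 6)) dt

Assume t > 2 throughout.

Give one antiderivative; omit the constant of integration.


The answer is -5*log(t - 2) - 3*log(t + 3).
Step 1. Decompose ∫((-8*t - 9)/(t**2 + t - 6)) dt by partial fractions, (-8*t - 9)/(t**2 + t - 6) = -3/(t + 3) - 5/(t - 2): now ∫(-5/(t - 2)) dt + ∫(-3/(t + 3)) dt.
Step 2. Evaluate the standard form [assuming t > -3]: now -3*log(t + 3) + ∫(-5/(t - 2)) dt.
Step 3. Evaluate the standard form [assuming t > 2]: now -5*log(t - 2) - 3*log(t + 3).
Answer: -5*log(t - 2) - 3*log(t + 3).


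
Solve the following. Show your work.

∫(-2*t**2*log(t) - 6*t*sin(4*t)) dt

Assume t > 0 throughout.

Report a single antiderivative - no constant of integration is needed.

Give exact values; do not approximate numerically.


Step 1. Rewrite: now ∫(-6*t*sin(4*t)) dt + ∫(-2*t**2*log(t)) dt.
Step 2. Integrate ∫(-2*t**2*log(t)) dt by parts with u = log(t), dv = (-2*t**2) dt, so v = -2*t**3/3 [assuming t > 0]: now -2*t**3*log(t)/3 + ∫(2*t**2/3) dt + ∫(-6*t*sin(4*t)) dt.
Step 3. Evaluate the standard form: now -2*t**3*log(t)/3 + 2*t**3/9 + ∫(-6*t*sin(4*t)) dt.
Step 4. Integrate ∫(-6*t*sin(4*t)) dt by parts with u = t, dv = (-6*sin(4*t)) dt, so v = 3*cos(4*t)/2: now -2*t**3*log(t)/3 + 2*t**3/9 + 3*t*cos(4*t)/2 + ∫(-3*cos(4*t)/2) dt.
Step 5. Evaluate the standard form: now -2*t**3*log(t)/3 + 2*t**3/9 + 3*t*cos(4*t)/2 - 3*sin(4*t)/8.
Answer: -2*t**3*log(t)/3 + 2*t**3/9 + 3*t*cos(4*t)/2 - 3*sin(4*t)/8.


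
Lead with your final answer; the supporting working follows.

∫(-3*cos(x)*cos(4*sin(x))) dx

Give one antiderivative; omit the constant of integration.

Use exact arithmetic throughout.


The answer is -3*sin(4*sin(x))/4.
Step 1. Substitute u = sin(x), turning ∫(-3*cos(x)*cos(4*sin(x))) dx into ∫(-3*cos(4*u)) du: now ∫(-3*cos(4*u)) du.
Step 2. Evaluate the standard form: now -3*sin(4*u)/4.
Step 3. Substitute back u = sin(x): now -3*sin(4*sin(x))/4.
Answer: -3*sin(4*sin(x))/4.


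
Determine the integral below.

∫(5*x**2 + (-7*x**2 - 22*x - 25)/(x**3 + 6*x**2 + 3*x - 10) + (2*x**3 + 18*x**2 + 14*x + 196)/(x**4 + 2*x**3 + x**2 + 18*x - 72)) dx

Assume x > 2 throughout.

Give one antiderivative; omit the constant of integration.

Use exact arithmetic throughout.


Answer: 5*x**3/3 + 4*log(x - 2) - 3*log(x - 1) + log(x + 2) - 2*log(x + 4) - 5*log(x + 5) - 2*atan(x/3)/3.


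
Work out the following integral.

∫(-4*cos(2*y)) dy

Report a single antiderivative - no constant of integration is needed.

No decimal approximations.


Answer: -2*sin(2*y).


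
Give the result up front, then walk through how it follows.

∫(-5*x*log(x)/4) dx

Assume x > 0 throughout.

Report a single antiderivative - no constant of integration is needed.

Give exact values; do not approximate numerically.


The answer is -5*x**2*log(x)/8 + 5*x**2/16.
Step 1. Integrate ∫(-5*x*log(x)/4) dx by parts with u = log(x), dv = (-5*x/4) dx, so v = -5*x**2/8 [assuming x > 0]: now -5*x**2*log(x)/8 + ∫(5*x/8) dx.
Step 2. Evaluate the standard form: now -5*x**2*log(x)/8 + 5*x**2/16.
Answer: -5*x**2*log(x)/8 + 5*x**2/16.


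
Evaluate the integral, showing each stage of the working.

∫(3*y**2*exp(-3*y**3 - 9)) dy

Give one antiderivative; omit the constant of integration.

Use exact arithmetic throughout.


Step 1. Substitute u = y**3 + 3, turning ∫(3*y**2*exp(-3*y**3 - 9)) dy into ∫(exp(-3*u)) du: now ∫(exp(-3*u)) du.
Step 2. Evaluate the standard form: now -exp(-3*u)/3.
Step 3. Substitute back u = y**3 + 3: now -exp(-3*y**3 - 9)/3.
Answer: -exp(-3*y**3 - 9)/3.


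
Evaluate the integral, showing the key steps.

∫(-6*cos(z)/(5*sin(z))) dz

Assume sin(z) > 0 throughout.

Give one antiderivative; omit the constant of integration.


Step 1. Substitute u = sin(z), turning ∫(-6*cos(z)/(5*sin(z))) dz into ∫(-6/(5*u)) du: now ∫(-6/(5*u)) du.
Step 2. Evaluate the standard form [assuming u > 0]: now -6*log(u)/5.
Step 3. Substitute back u = sin(z): now -6*log(sin(z))/5.
Answer: -6*log(sin(z))/5.


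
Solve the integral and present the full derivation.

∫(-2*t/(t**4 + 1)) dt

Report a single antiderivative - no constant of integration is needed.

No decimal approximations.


Step 1. Substitute u = t**2, turning ∫(-2*t/(t**4 + 1)) dt into ∫(-1/(u**2 + 1)) du: now ∫(-1/(u**2 + 1)) du.
Step 2. Evaluate the standard form: now -atan(u).
Step 3. Substitute back u = t**2: now -atan(t**2).
Answer: -atan(t**2).


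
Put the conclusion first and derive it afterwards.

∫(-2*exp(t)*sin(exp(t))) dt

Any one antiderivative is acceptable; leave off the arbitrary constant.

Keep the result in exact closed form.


The answer is 2*cos(exp(t)).
Step 1. Substitute u = exp(t), turning ∫(-2*exp(t)*sin(exp(t))) dt into ∫(-2*sin(u)) du: now ∫(-2*sin(u)) du.
Step 2. Evaluate the standard form: now 2*cos(u).
Step 3. Substitute back u = exp(t): now 2*cos(exp(t)).
Answer: 2*cos(exp(t)).


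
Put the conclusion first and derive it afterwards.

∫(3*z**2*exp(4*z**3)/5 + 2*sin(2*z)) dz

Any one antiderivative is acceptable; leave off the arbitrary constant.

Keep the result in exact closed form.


The answer is exp(4*z**3)/20 - cos(2*z).
Step 1. Rewrite: now ∫(3*z**2*exp(4*z**3)/5) dz + ∫(2*sin(2*z)) dz.
Step 2. Evaluate the standard form: now -cos(2*z) + ∫(3*z**2*exp(4*z**3)/5) dz.
Step 3. Substitute u = z**3, turning ∫(3*z**2*exp(4*z**3)/5) dz into ∫(exp(4*u)/5) du: now -cos(2*z) + ∫(exp(4*u)/5) du.
Step 4. Evaluate the standard form: now exp(4*u)/20 - cos(2*z).
Step 5. Substitute back u = z**3: now exp(4*z**3)/20 - cos(2*z).
Answer: exp(4*z**3)/20 - cos(2*z).


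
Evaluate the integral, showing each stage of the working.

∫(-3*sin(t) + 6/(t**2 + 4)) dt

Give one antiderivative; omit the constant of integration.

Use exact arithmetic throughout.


Step 1. Rewrite: now ∫(6/(t**2 + 4)) dt + ∫(-3*sin(t)) dt.
Step 2. Evaluate the standard form: now 3*cos(t) + ∫(6/(t**2 + 4)) dt.
Step 3. Evaluate the standard form: now 3*cos(t) + 3*atan(t/2).
Answer: 3*cos(t) + 3*atan(t/2).


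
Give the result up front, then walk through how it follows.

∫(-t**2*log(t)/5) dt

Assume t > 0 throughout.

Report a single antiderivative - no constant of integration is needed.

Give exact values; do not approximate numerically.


The answer is -t**3*log(t)/15 + t**3/45.
Step 1. Integrate ∫(-t**2*log(t)/5) dt by parts with u = log(t), dv = (-t**2/5) dt, so v = -t**3/15 [assuming t > 0]: now -t**3*log(t)/15 + ∫(t**2/15) dt.
Step 2. Evaluate the standard form: now -t**3*log(t)/15 + t**3/45.
Answer: -t**3*log(t)/15 + t**3/45.


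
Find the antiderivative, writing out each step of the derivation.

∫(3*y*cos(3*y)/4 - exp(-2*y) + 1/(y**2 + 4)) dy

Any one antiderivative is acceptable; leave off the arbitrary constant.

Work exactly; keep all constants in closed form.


Step 1. Rewrite: now ∫(3*y*cos(3*y)/4) dy + ∫(1/(y**2 + 4)) dy + ∫(-exp(-2*y)) dy.
Step 2. Integrate ∫(3*y*cos(3*y)/4) dy by parts with u = y, dv = (3*cos(3*y)/4) dy, so v = sin(3*y)/4: now y*sin(3*y)/4 + ∫(1/(y**2 + 4)) dy + ∫(-exp(-2*y)) dy + ∫(-sin(3*y)/4) dy.
Step 3. Evaluate the standard form: now y*sin(3*y)/4 + cos(3*y)/12 + ∫(1/(y**2 + 4)) dy + ∫(-exp(-2*y)) dy.
Step 4. Evaluate the standard form: now y*sin(3*y)/4 + cos(3*y)/12 + ∫(1/(y**2 + 4)) dy + exp(-2*y)/2.
Step 5. Evaluate the standard form: now y*sin(3*y)/4 + cos(3*y)/12 + atan(y/2)/2 + exp(-2*y)/2.
Answer: y*sin(3*y)/4 + cos(3*y)/12 + atan(y/2)/2 + exp(-2*y)/2.


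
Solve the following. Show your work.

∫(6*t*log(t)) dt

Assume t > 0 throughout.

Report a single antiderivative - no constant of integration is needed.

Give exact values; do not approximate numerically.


Step 1. Integrate ∫(6*t*log(t)) dt by parts with u = log(t), dv = (6*t) dt, so v = 3*t**2 [assuming t > 0]: now 3*t**2*log(t) + ∫(-3*t) dt.
Step 2. Evaluate the standard form: now 3*t**2*log(t) - 3*t**2/2.
Answer: 3*t**2*log(t) - 3*t**2/2.


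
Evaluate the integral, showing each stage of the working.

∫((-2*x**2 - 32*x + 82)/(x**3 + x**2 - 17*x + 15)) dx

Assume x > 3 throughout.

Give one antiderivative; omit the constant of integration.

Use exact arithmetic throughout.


Step 1. Decompose ∫((-2*x**2 - 32*x + 82)/(x**3 + x**2 - 17*x + 15)) dx by partial fractions, (-2*x**2 - 32*x + 82)/(x**3 + x**2 - 17*x + 15) = 4/(x + 5) - 4/(x - 1) - 2/(x - 3): now ∫(-2/(x - 3)) dx + ∫(-4/(x - 1)) dx + ∫(4/(x + 5)) dx.
Step 2. Evaluate the standard form [assuming x > 1]: now -4*log(x - 1) + ∫(-2/(x - 3)) dx + ∫(4/(x + 5)) dx.
Step 3. Evaluate the standard form [assuming x > -5]: now -4*log(x - 1) + 4*log(x + 5) + ∫(-2/(x - 3)) dx.
Step 4. Evaluate the standard form [assuming x > 3]: now -2*log(x - 3) - 4*log(x - 1) + 4*log(x + 5).
Answer: -2*log(x - 3) - 4*log(x - 1) + 4*log(x + 5).


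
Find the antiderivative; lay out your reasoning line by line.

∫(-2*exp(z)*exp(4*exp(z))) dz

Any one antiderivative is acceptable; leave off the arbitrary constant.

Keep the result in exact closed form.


Step 1. Substitute u = exp(z), turning ∫(-2*exp(z)*exp(4*exp(z))) dz into ∫(-2*exp(4*u)) du: now ∫(-2*exp(4*u)) du.
Step 2. Evaluate the standard form: now -exp(4*u)/2.
Step 3. Substitute back u = exp(z): now -exp(4*exp(z))/2.
Answer: -exp(4*exp(z))/2.


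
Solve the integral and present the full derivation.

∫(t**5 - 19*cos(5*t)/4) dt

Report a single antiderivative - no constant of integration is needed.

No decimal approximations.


Step 1. Rewrite: now ∫(t**5) dt + ∫(-19*cos(5*t)/4) dt.
Step 2. Evaluate the standard form: now t**6/6 + ∫(-19*cos(5*t)/4) dt.
Step 3. Evaluate the standard form: now t**6/6 - 19*sin(5*t)/20.
Answer: t**6/6 - 19*sin(5*t)/20.


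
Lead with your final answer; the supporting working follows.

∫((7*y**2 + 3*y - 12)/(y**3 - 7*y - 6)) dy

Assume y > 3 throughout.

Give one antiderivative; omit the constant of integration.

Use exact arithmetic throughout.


The answer is 3*log(y - 3) + 2*log(y + 1) + 2*log(y + 2).
Step 1. Decompose ∫((7*y**2 + 3*y - 12)/(y**3 - 7*y - 6)) dy by partial fractions, (7*y**2 + 3*y - 12)/(y**3 - 7*y - 6) = 2/(y + 2) + 2/(y + 1) + 3/(y - 3): now ∫(3/(y - 3)) dy + ∫(2/(y + 1)) dy + ∫(2/(y + 2)) dy.
Step 2. Evaluate the standard form [assuming y > -1]: now 2*log(y + 1) + ∫(3/(y - 3)) dy + ∫(2/(y + 2)) dy.
Step 3. Evaluate the standard form [assuming y > -2]: now 2*log(y + 1) + 2*log(y + 2) + ∫(3/(y - 3)) dy.
Step 4. Evaluate the standard form [assuming y > 3]: now 3*log(y - 3) + 2*log(y + 1) + 2*log(y + 2).
Answer: 3*log(y - 3) + 2*log(y + 1) + 2*log(y + 2).


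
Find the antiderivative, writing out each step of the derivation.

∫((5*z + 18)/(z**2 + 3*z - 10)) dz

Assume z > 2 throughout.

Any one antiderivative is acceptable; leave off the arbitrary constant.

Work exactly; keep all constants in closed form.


Step 1. Decompose ∫((5*z + 18)/(z**2 + 3*z - 10)) dz by partial fractions, (5*z + 18)/(z**2 + 3*z - 10) = 1/(z + 5) + 4/(z - 2): now ∫(4/(z - 2)) dz + ∫(1/(z + 5)) dz.
Step 2. Evaluate the standard form [assuming z > -5]: now log(z + 5) + ∫(4/(z - 2)) dz.
Step 3. Evaluate the standard form [assuming z > 2]: now 4*log(z - 2) + log(z + 5).
Answer: 4*log(z - 2) + log(z + 5).


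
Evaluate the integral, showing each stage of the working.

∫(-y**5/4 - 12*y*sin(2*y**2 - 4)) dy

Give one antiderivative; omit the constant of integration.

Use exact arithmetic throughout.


Step 1. Rewrite: now ∫(-y**5/4) dy + ∫(-12*y*sin(2*y**2 - 4)) dy.
Step 2. Substitute u = y**2 - 2, turning ∫(-12*y*sin(2*y**2 - 4)) dy into ∫(-6*sin(2*u)) du: now ∫(-y**5/4) dy + ∫(-6*sin(2*u)) du.
Step 3. Evaluate the standard form: now 3*cos(2*u) + ∫(-y**5/4) dy.
Step 4. Substitute back u = y**2 - 2: now 3*cos(2*y**2 - 4) + ∫(-y**5/4) dy.
Step 5. Evaluate the standard form: now -y**6/24 + 3*cos(2*y**2 - 4).
Answer: -y**6/24 + 3*cos(2*y**2 - 4).


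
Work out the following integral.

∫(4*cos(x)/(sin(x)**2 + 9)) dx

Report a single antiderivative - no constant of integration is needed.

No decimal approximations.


Answer: 4*atan(sin(x)/3)/3.


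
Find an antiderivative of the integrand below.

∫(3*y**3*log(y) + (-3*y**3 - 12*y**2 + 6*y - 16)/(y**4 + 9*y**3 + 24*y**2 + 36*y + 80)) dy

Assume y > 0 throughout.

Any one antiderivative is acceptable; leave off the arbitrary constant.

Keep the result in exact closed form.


Answer: 3*y**4*log(y)/4 - 3*y**4/16 - 2*log(y + 4) - log(y + 5) + atan(y/2).


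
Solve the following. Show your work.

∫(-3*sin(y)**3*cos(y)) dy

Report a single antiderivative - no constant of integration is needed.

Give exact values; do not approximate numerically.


Step 1. Substitute u = sin(y), turning ∫(-3*sin(y)**3*cos(y)) dy into ∫(-3*u**3) du: now ∫(-3*u**3) du.
Step 2. Evaluate the standard form: now -3*u**4/4.
Step 3. Substitute back u = sin(y): now -3*sin(y)**4/4.
Answer: -3*sin(y)**4/4.


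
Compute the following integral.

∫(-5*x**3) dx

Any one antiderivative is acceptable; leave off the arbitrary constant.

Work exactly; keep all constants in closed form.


Answer: -5*x**4/4.


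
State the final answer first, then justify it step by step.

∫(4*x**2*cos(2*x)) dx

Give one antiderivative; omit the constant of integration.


The answer is 2*x**2*sin(2*x) + 2*x*cos(2*x) - sin(2*x).
Step 1. Integrate ∫(4*x**2*cos(2*x)) dx by parts with u = x**2, dv = (4*cos(2*x)) dx, so v = 2*sin(2*x): now 2*x**2*sin(2*x) + ∫(-4*x*sin(2*x)) dx.
Step 2. Integrate ∫(-4*x*sin(2*x)) dx by parts with u = x, dv = (-4*sin(2*x)) dx, so v = 2*cos(2*x): now 2*x**2*sin(2*x) + 2*x*cos(2*x) + ∫(-2*cos(2*x)) dx.
Step 3. Evaluate the standard form: now 2*x**2*sin(2*x) + 2*x*cos(2*x) - sin(2*x).
Answer: 2*x**2*sin(2*x) + 2*x*cos(2*x) - sin(2*x).


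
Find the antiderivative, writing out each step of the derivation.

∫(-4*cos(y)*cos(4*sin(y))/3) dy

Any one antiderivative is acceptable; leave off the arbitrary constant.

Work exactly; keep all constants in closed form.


Step 1. Substitute u = sin(y), turning ∫(-4*cos(y)*cos(4*sin(y))/3) dy into ∫(-4*cos(4*u)/3) du: now ∫(-4*cos(4*u)/3) du.
Step 2. Evaluate the standard form: now -sin(4*u)/3.
Step 3. Substitute back u = sin(y): now -sin(4*sin(y))/3.
Answer: -sin(4*sin(y))/3.


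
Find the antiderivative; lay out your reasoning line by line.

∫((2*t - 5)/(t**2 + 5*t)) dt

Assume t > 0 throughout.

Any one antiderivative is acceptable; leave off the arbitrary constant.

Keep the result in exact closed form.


Step 1. Decompose ∫((2*t - 5)/(t**2 + 5*t)) dt by partial fractions, (2*t - 5)/(t**2 + 5*t) = 3/(t + 5) - 1/t: now ∫(-1/t) dt + ∫(3/(t + 5)) dt.
Step 2. Evaluate the standard form [assuming t > 0]: now -log(t) + ∫(3/(t + 5)) dt.
Step 3. Evaluate the standard form [assuming t > -5]: now -log(t) + 3*log(t + 5).
Answer: -log(t) + 3*log(t + 5).


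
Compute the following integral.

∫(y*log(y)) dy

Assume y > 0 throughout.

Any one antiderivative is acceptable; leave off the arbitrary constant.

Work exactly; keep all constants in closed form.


Answer: y**2*log(y)/2 - y**2/4.


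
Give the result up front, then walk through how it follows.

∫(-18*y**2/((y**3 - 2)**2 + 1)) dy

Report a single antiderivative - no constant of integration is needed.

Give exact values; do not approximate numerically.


The answer is -6*atan(y**3 - 2).
Step 1. Substitute u = y**3 - 2, turning ∫(-18*y**2/((y**3 - 2)**2 + 1)) dy into ∫(-6/(u**2 + 1)) du: now ∫(-6/(u**2 + 1)) du.
Step 2. Evaluate the standard form: now -6*atan(u).
Step 3. Substitute back u = y**3 - 2: now -6*atan(y**3 - 2).
Answer: -6*atan(y**3 - 2).


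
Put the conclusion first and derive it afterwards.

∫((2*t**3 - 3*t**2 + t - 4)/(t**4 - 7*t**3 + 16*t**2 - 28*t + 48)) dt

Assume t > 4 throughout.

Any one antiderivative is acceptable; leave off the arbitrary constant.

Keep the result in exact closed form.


The answer is 4*log(t - 4) - 2*log(t - 3) + atan(t/2)/2.
Step 1. Decompose ∫((2*t**3 - 3*t**2 + t - 4)/(t**4 - 7*t**3 + 16*t**2 - 28*t + 48)) dt by partial fractions, (2*t**3 - 3*t**2 + t - 4)/(t**4 - 7*t**3 + 16*t**2 - 28*t + 48) = 1/(t**2 + 4) - 2/(t - 3) + 4/(t - 4): now ∫(4/(t - 4)) dt + ∫(-2/(t - 3)) dt + ∫(1/(t**2 + 4)) dt.
Step 2. Evaluate the standard form [assuming t > 4]: now 4*log(t - 4) + ∫(-2/(t - 3)) dt + ∫(1/(t**2 + 4)) dt.
Step 3. Evaluate the standard form [assuming t > 3]: now 4*log(t - 4) - 2*log(t - 3) + ∫(1/(t**2 + 4)) dt.
Step 4. Evaluate the standard form: now 4*log(t - 4) - 2*log(t - 3) + atan(t/2)/2.
Answer: 4*log(t - 4) - 2*log(t - 3) + atan(t/2)/2.


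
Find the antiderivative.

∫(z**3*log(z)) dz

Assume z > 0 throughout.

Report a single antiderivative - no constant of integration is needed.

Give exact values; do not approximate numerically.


Answer: z**4*log(z)/4 - z**4/16.


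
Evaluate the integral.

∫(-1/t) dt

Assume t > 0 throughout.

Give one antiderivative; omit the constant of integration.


Answer: -log(t).


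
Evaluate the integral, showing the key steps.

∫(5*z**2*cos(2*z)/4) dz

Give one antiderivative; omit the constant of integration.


Step 1. Integrate ∫(5*z**2*cos(2*z)/4) dz by parts with u = z**2, dv = (5*cos(2*z)/4) dz, so v = 5*sin(2*z)/8: now 5*z**2*sin(2*z)/8 + ∫(-5*z*sin(2*z)/4) dz.
Step 2. Integrate ∫(-5*z*sin(2*z)/4) dz by parts with u = z, dv = (-5*sin(2*z)/4) dz, so v = 5*cos(2*z)/8: now 5*z**2*sin(2*z)/8 + 5*z*cos(2*z)/8 + ∫(-5*cos(2*z)/8) dz.
Step 3. Evaluate the standard form: now 5*z**2*sin(2*z)/8 + 5*z*cos(2*z)/8 - 5*sin(2*z)/16.
Answer: 5*z**2*sin(2*z)/8 + 5*z*cos(2*z)/8 - 5*sin(2*z)/16.


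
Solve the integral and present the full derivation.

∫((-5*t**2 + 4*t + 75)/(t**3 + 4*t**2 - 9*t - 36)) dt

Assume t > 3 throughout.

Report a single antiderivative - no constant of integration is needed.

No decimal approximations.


Step 1. Decompose ∫((-5*t**2 + 4*t + 75)/(t**3 + 4*t**2 - 9*t - 36)) dt by partial fractions, (-5*t**2 + 4*t + 75)/(t**3 + 4*t**2 - 9*t - 36) = -3/(t + 4) - 3/(t + 3) + 1/(t - 3): now ∫(1/(t - 3)) dt + ∫(-3/(t + 3)) dt + ∫(-3/(t + 4)) dt.
Step 2. Evaluate the standard form [assuming t > -4]: now -3*log(t + 4) + ∫(1/(t - 3)) dt + ∫(-3/(t + 3)) dt.
Step 3. Evaluate the standard form [assuming t > -3]: now -3*log(t + 3) - 3*log(t + 4) + ∫(1/(t - 3)) dt.
Step 4. Evaluate the standard form [assuming t > 3]: now log(t - 3) - 3*log(t + 3) - 3*log(t + 4).
Answer: log(t - 3) - 3*log(t + 3) - 3*log(t + 4).


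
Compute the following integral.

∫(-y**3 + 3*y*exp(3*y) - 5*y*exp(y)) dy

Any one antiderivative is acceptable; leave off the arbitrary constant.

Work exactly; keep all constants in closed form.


Answer: -y**4/4 + y*exp(3*y) - 5*y*exp(y) - exp(3*y)/3 + 5*exp(y).


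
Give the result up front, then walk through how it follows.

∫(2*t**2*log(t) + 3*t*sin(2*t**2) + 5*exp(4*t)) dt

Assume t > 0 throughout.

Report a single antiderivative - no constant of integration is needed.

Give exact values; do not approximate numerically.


The answer is 2*t**3*log(t)/3 - 2*t**3/9 + 5*exp(4*t)/4 - 3*cos(2*t**2)/4.
Step 1. Rewrite: now ∫(3*t*sin(2*t**2)) dt + ∫(2*t**2*log(t)) dt + ∫(5*exp(4*t)) dt.
Step 2. Integrate ∫(2*t**2*log(t)) dt by parts with u = log(t), dv = (2*t**2) dt, so v = 2*t**3/3 [assuming t > 0]: now 2*t**3*log(t)/3 + ∫(-2*t**2/3) dt + ∫(3*t*sin(2*t**2)) dt + ∫(5*exp(4*t)) dt.
Step 3. Evaluate the standard form: now 2*t**3*log(t)/3 - 2*t**3/9 + ∫(3*t*sin(2*t**2)) dt + ∫(5*exp(4*t)) dt.
Step 4. Substitute u = t**2, turning ∫(3*t*sin(2*t**2)) dt into ∫(3*sin(2*u)/2) du: now 2*t**3*log(t)/3 - 2*t**3/9 + ∫(5*exp(4*t)) dt + ∫(3*sin(2*u)/2) du.
Step 5. Evaluate the standard form: now 2*t**3*log(t)/3 - 2*t**3/9 - 3*cos(2*u)/4 + ∫(5*exp(4*t)) dt.
Step 6. Substitute back u = t**2: now 2*t**3*log(t)/3 - 2*t**3/9 - 3*cos(2*t**2)/4 + ∫(5*exp(4*t)) dt.
Step 7. Evaluate the standard form: now 2*t**3*log(t)/3 - 2*t**3/9 + 5*exp(4*t)/4 - 3*cos(2*t**2)/4.
Answer: 2*t**3*log(t)/3 - 2*t**3/9 + 5*exp(4*t)/4 - 3*cos(2*t**2)/4.


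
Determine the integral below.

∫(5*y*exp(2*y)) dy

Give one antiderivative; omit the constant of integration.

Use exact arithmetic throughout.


Answer: 5*y*exp(2*y)/2 - 5*exp(2*y)/4.


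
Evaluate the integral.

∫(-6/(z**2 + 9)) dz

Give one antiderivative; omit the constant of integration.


Answer: -2*atan(z/3).


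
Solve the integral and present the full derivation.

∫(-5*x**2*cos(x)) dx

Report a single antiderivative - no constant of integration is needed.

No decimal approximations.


Step 1. Integrate ∫(-5*x**2*cos(x)) dx by parts with u = x**2, dv = (-5*cos(x)) dx, so v = -5*sin(x): now -5*x**2*sin(x) + ∫(10*x*sin(x)) dx.
Step 2. Integrate ∫(10*x*sin(x)) dx by parts with u = x, dv = (10*sin(x)) dx, so v = -10*cos(x): now -5*x**2*sin(x) - 10*x*cos(x) + ∫(10*cos(x)) dx.
Step 3. Evaluate the standard form: now -5*x**2*sin(x) - 10*x*cos(x) + 10*sin(x).
Answer: -5*x**2*sin(x) - 10*x*cos(x) + 10*sin(x).


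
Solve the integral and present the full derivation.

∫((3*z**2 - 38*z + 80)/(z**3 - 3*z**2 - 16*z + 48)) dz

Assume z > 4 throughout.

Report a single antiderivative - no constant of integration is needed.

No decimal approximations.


Step 1. Decompose ∫((3*z**2 - 38*z + 80)/(z**3 - 3*z**2 - 16*z + 48)) dz by partial fractions, (3*z**2 - 38*z + 80)/(z**3 - 3*z**2 - 16*z + 48) = 5/(z + 4) + 1/(z - 3) - 3/(z - 4): now ∫(-3/(z - 4)) dz + ∫(1/(z - 3)) dz + ∫(5/(z + 4)) dz.
Step 2. Evaluate the standard form [assuming z > -4]: now 5*log(z + 4) + ∫(-3/(z - 4)) dz + ∫(1/(z - 3)) dz.
Step 3. Evaluate the standard form [assuming z > 3]: now log(z - 3) + 5*log(z + 4) + ∫(-3/(z - 4)) dz.
Step 4. Evaluate the standard form [assuming z > 4]: now -3*log(z - 4) + log(z - 3) + 5*log(z + 4).
Answer: -3*log(z - 4) + log(z - 3) + 5*log(z + 4).
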